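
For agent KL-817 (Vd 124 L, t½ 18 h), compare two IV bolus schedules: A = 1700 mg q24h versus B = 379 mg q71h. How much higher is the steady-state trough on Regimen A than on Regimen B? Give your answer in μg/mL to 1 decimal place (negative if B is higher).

8.8 μg/mL

Regimen A: f = (1/2)^(24/18) ≈ 0.3969; Cmin,ss = (1700/124)·f/(1−f) ≈ 9.022 μg/mL.
Regimen B: f = (1/2)^(71/18) ≈ 0.0650; Cmin,ss = (379/124)·f/(1−f) ≈ 0.212 μg/mL.
Difference ≈ 9.022 − 0.212 ≈ 8.810 μg/mL.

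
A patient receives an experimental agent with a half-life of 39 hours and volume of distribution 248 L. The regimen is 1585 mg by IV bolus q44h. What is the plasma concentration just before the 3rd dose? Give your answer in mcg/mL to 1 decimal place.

f = (1/2)^(τ/t½) = (1/2)^(44/39) ≈ 0.4575.
C₀ = D/Vd = 1585/248 ≈ 6.391 mcg/mL.
Before the 3rd dose, 2 doses have been given. Superposition: Cmin = C₀·(f + f²).
≈ 6.391 × (0.4575 + 0.2093) ≈ 6.391 × 0.6668 ≈ 4.262 mcg/mL.

4.3 mcg/mL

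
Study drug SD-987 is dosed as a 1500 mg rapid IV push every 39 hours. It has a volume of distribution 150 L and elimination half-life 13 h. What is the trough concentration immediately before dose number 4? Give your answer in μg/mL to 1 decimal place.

f = (1/2)^(τ/t½) = (1/2)^(39/13) ≈ 0.1250.
C₀ = D/Vd = 1500/150 ≈ 10.000 μg/mL.
Before the 4th dose, 3 doses have been given. Superposition: Cmin = C₀·(f + f² + … + f^3).
≈ 10.000 × (0.1250 + 0.0156 + 0.0020) ≈ 10.000 × 0.1426 ≈ 1.426 μg/mL.

1.4 μg/mL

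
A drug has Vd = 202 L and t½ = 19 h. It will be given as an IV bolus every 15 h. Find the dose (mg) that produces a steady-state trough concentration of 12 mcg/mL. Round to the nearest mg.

1766 mg

τ/t½ = 15/19 ≈ 0.78947, so f = (1/2)^(15/19) ≈ 0.578555.
Cmin,ss = (D/Vd)·f/(1−f), so D = Cmin,ss·Vd·(1−f)/f.
D = 12 × 202 × (1−f)/f ≈ 12 × 202 × 0.72844 ≈ 1765.74 mg.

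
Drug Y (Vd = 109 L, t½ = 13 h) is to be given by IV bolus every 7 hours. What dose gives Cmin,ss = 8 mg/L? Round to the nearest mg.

τ/t½ = 7/13 ≈ 0.53846, so f = (1/2)^(7/13) ≈ 0.688505.
Cmin,ss = (D/Vd)·f/(1−f), so D = Cmin,ss·Vd·(1−f)/f.
D = 8 × 109 × (1−f)/f ≈ 8 × 109 × 0.45242 ≈ 394.51 mg.

395 mg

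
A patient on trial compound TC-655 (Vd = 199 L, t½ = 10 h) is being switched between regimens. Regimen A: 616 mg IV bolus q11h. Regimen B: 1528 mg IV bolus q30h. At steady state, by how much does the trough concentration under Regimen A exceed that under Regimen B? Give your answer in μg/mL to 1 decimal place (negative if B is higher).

1.6 μg/mL

Regimen A: f = (1/2)^(11/10) ≈ 0.4665; Cmin,ss = (616/199)·f/(1−f) ≈ 2.707 μg/mL.
Regimen B: f = (1/2)^(30/10) ≈ 0.1250; Cmin,ss = (1528/199)·f/(1−f) ≈ 1.097 μg/mL.
Difference ≈ 2.707 − 1.097 ≈ 1.610 μg/mL.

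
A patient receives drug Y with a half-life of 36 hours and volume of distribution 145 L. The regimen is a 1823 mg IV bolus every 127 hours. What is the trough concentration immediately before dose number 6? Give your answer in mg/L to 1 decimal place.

f = (1/2)^(τ/t½) = (1/2)^(127/36) ≈ 0.0867.
C₀ = D/Vd = 1823/145 ≈ 12.572 mg/L.
Before the 6th dose, 5 doses have been given. Superposition: Cmin = C₀·(f + f² + … + f^5).
≈ 12.572 × (0.0867 + 0.0075 + 0.0007 + 0.0001 + 0.0000) ≈ 12.572 × 0.0950 ≈ 1.194 mg/L.

1.2 mg/L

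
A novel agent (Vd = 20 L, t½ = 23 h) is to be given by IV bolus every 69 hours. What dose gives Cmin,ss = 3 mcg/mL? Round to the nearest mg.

τ/t½ = 69/23 ≈ 3, so f = (1/2)^(69/23) ≈ 0.125000.
Cmin,ss = (D/Vd)·f/(1−f), so D = Cmin,ss·Vd·(1−f)/f.
D = 3 × 20 × (1−f)/f ≈ 3 × 20 × 7.00000 ≈ 420.00 mg.

420 mg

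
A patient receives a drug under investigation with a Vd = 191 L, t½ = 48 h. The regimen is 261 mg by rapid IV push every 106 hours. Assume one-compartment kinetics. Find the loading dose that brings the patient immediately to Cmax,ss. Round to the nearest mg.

f = (1/2)^(106/48) ≈ 0.216384; accumulation ratio R = 1/(1−f) ≈ 1.27614.
Loading dose to hit Cmax,ss on first dose: D_load = D_maint·R ≈ 261 × 1.27614 ≈ 333.07 mg.

333 mg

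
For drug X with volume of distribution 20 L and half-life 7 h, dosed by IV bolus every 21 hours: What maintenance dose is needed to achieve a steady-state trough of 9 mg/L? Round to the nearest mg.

τ/t½ = 21/7 ≈ 3, so f = (1/2)^(21/7) ≈ 0.125000.
Cmin,ss = (D/Vd)·f/(1−f), so D = Cmin,ss·Vd·(1−f)/f.
D = 9 × 20 × (1−f)/f ≈ 9 × 20 × 7.00000 ≈ 1260.00 mg.

1260 mg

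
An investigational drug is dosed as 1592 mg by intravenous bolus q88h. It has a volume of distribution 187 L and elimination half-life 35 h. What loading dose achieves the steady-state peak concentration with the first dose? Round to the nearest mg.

1930 mg

f = (1/2)^(88/35) ≈ 0.175035; accumulation ratio R = 1/(1−f) ≈ 1.21217.
Loading dose to hit Cmax,ss on first dose: D_load = D_maint·R ≈ 1592 × 1.21217 ≈ 1929.77 mg.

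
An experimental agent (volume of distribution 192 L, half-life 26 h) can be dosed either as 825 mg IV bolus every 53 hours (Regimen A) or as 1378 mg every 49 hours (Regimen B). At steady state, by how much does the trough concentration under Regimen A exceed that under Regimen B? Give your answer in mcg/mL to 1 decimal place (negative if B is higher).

Regimen A: f = (1/2)^(53/26) ≈ 0.2434; Cmin,ss = (825/192)·f/(1−f) ≈ 1.382 mcg/mL.
Regimen B: f = (1/2)^(49/26) ≈ 0.2708; Cmin,ss = (1378/192)·f/(1−f) ≈ 2.665 mcg/mL.
Difference ≈ 1.382 − 2.665 ≈ -1.283 mcg/mL.

-1.3 mcg/mL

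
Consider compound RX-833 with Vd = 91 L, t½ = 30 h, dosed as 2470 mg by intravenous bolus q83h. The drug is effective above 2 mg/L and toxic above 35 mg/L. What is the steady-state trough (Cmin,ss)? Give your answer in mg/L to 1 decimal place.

4.7 mg/L

k = ln2/t½ = ln2/30 ≈ 0.023105 h⁻¹; fraction remaining f = e^(−kτ) = e^(−0.023105×83) ≈ 0.1469.
Accumulation ratio R = 1/(1 − f) ≈ 1/0.8531 ≈ 1.1722.
Single-dose peak C₀ = D/Vd = 2470/91 ≈ 27.143 mg/L.
Steady-state peak Cmax,ss = C₀·R ≈ 27.143 × 1.1722 ≈ 31.817 mg/L.
One interval later, Cmin,ss = Cmax,ss·e^(−kτ) ≈ 31.817 × 0.1469 ≈ 4.674 mg/L.
Trough 4.7 mg/L vs MEC 2 mg/L: adequate.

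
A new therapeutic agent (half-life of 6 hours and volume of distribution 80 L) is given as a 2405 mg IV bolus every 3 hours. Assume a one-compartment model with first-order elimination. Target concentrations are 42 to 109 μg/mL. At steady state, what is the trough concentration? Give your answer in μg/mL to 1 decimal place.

k = ln2/t½ = ln2/6 ≈ 0.115525 h⁻¹; fraction remaining f = e^(−kτ) = e^(−0.115525×3) ≈ 0.7071.
Accumulation ratio R = 1/(1 − f) ≈ 1/0.2929 ≈ 3.4141.
Each bolus raises the concentration by D/Vd = 2405/80 ≈ 30.062 μg/mL.
Cmax,ss = C₀/(1 − f) ≈ 30.062/0.2929 ≈ 102.636 μg/mL.
One interval later, Cmin,ss = Cmax,ss·e^(−kτ) ≈ 102.636 × 0.7071 ≈ 72.574 μg/mL.
Trough 72.6 μg/mL vs MEC 42 μg/mL: adequate.

72.6 μg/mL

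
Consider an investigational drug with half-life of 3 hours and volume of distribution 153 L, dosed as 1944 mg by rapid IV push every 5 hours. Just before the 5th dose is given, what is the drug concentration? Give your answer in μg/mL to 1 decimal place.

f = (1/2)^(τ/t½) = (1/2)^(5/3) ≈ 0.3150.
C₀ = D/Vd = 1944/153 ≈ 12.706 μg/mL.
Before the 5th dose, 4 doses have been given. Superposition: Cmin = C₀·(f + f² + … + f^4).
≈ 12.706 × (0.3150 + 0.0992 + 0.0313 + 0.0098) ≈ 12.706 × 0.4553 ≈ 5.785 μg/mL.

5.8 μg/mL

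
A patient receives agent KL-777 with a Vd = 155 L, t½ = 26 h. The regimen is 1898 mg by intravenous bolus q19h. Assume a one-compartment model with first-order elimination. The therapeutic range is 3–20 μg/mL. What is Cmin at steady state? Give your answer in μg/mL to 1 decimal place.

18.6 μg/mL

k = ln2/t½ = ln2/26 ≈ 0.026660 h⁻¹; fraction remaining f = e^(−kτ) = e^(−0.026660×19) ≈ 0.6026.
At steady state, accumulation factor R = 1/(1 − e^(−kτ)) ≈ 2.5164.
Single-dose peak C₀ = D/Vd = 1898/155 ≈ 12.245 μg/mL.
Steady-state peak Cmax,ss = C₀·R ≈ 12.245 × 2.5164 ≈ 30.813 μg/mL.
Steady-state trough Cmin,ss = Cmax,ss·f ≈ 30.813 × 0.6026 ≈ 18.568 μg/mL.
Trough 18.6 μg/mL vs MEC 3 μg/mL: adequate.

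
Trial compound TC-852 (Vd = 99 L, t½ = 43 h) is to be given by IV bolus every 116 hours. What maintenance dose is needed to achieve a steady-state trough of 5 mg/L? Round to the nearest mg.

2716 mg

τ/t½ = 116/43 ≈ 2.6977, so f = (1/2)^(116/43) ≈ 0.154141.
Cmin,ss = (D/Vd)·f/(1−f), so D = Cmin,ss·Vd·(1−f)/f.
D = 5 × 99 × (1−f)/f ≈ 5 × 99 × 5.48757 ≈ 2716.35 mg.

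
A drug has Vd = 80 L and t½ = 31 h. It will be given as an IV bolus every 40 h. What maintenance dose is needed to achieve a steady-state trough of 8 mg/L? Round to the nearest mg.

925 mg

τ/t½ = 40/31 ≈ 1.2903, so f = (1/2)^(40/31) ≈ 0.408860.
Cmin,ss = (D/Vd)·f/(1−f), so D = Cmin,ss·Vd·(1−f)/f.
D = 8 × 80 × (1−f)/f ≈ 8 × 80 × 1.44582 ≈ 925.32 mg.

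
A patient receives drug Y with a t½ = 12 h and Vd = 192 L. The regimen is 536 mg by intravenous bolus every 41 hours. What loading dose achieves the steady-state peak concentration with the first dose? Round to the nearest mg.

591 mg

f = (1/2)^(41/12) ≈ 0.093644; accumulation ratio R = 1/(1−f) ≈ 1.10332.
Loading dose to hit Cmax,ss on first dose: D_load = D_maint·R ≈ 536 × 1.10332 ≈ 591.38 mg.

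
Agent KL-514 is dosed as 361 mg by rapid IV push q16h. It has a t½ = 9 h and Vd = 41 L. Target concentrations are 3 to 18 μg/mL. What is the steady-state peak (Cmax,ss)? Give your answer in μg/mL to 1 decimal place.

12.4 μg/mL

Over one 16-h interval, 16/9 ≈ 1.7778 half-lives elapse, leaving f ≈ 0.2916 of each dose.
At steady state, accumulation factor R = 1/(1 − e^(−kτ)) ≈ 1.4116.
Each bolus raises the concentration by D/Vd = 361/41 ≈ 8.805 μg/mL.
Steady-state peak Cmax,ss = C₀·R ≈ 8.805 × 1.4116 ≈ 12.429 μg/mL.
Peak 12.4 μg/mL vs MTC 18 μg/mL: below toxic threshold.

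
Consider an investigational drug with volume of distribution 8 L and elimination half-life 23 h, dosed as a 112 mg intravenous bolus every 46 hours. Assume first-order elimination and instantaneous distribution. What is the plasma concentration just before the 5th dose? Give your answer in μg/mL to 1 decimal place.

4.6 μg/mL

f = (1/2)^(τ/t½) = (1/2)^(46/23) ≈ 0.2500.
C₀ = D/Vd = 112/8 ≈ 14.000 μg/mL.
Before the 5th dose, 4 doses have been given. Superposition: Cmin = C₀·(f + f² + … + f^4).
≈ 14.000 × (0.2500 + 0.0625 + 0.0156 + 0.0039) ≈ 14.000 × 0.3320 ≈ 4.648 μg/mL.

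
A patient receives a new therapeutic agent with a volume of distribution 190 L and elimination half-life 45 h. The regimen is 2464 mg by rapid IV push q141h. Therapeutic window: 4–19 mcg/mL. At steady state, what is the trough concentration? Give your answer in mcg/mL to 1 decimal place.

Over one 141-h interval, 141/45 ≈ 3.1333 half-lives elapse, leaving f ≈ 0.1140 of each dose.
Single-dose peak C₀ = D/Vd = 2464/190 ≈ 12.968 mcg/mL.
Steady-state trough Cmin,ss = C₀·f/(1−f) ≈ 12.968 × 0.1140/0.8860 ≈ 1.669 mcg/mL.
Trough 1.7 mcg/mL vs MEC 4 mcg/mL: subtherapeutic.

1.7 mcg/mL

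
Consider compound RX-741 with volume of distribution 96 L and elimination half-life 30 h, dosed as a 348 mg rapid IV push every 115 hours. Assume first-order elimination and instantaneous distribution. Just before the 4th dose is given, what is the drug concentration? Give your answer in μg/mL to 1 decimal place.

f = (1/2)^(τ/t½) = (1/2)^(115/30) ≈ 0.0702.
C₀ = D/Vd = 348/96 ≈ 3.625 μg/mL.
Before the 4th dose, 3 doses have been given. Superposition: Cmin = C₀·(f + f² + … + f^3).
≈ 3.625 × (0.0702 + 0.0049 + 0.0003) ≈ 3.625 × 0.0754 ≈ 0.273 μg/mL.

0.3 μg/mL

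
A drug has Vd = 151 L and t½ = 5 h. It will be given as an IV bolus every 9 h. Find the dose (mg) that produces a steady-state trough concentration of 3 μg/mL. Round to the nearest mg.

τ/t½ = 9/5 ≈ 1.8, so f = (1/2)^(9/5) ≈ 0.287175.
Cmin,ss = (D/Vd)·f/(1−f), so D = Cmin,ss·Vd·(1−f)/f.
D = 3 × 151 × (1−f)/f ≈ 3 × 151 × 2.48220 ≈ 1124.44 mg.

1124 mg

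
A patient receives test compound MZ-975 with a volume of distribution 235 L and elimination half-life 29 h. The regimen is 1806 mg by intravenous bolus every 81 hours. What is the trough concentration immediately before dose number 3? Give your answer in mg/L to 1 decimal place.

1.3 mg/L

f = (1/2)^(τ/t½) = (1/2)^(81/29) ≈ 0.1443.
C₀ = D/Vd = 1806/235 ≈ 7.685 mg/L.
Before the 3rd dose, 2 doses have been given. Superposition: Cmin = C₀·(f + f²).
≈ 7.685 × (0.1443 + 0.0208) ≈ 7.685 × 0.1651 ≈ 1.269 mg/L.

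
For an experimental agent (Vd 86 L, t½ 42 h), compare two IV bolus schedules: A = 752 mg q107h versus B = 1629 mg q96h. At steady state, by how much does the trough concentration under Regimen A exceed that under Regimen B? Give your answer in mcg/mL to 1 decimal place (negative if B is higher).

Regimen A: f = (1/2)^(107/42) ≈ 0.1710; Cmin,ss = (752/86)·f/(1−f) ≈ 1.804 mcg/mL.
Regimen B: f = (1/2)^(96/42) ≈ 0.2051; Cmin,ss = (1629/86)·f/(1−f) ≈ 4.887 mcg/mL.
Difference ≈ 1.804 − 4.887 ≈ -3.083 mcg/mL.

-3.1 mcg/mL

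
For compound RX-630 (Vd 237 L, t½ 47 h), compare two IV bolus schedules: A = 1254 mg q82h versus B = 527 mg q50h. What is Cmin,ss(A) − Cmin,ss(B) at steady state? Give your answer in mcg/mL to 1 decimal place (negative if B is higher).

0.2 mcg/mL

Regimen A: f = (1/2)^(82/47) ≈ 0.2984; Cmin,ss = (1254/237)·f/(1−f) ≈ 2.250 mcg/mL.
Regimen B: f = (1/2)^(50/47) ≈ 0.4784; Cmin,ss = (527/237)·f/(1−f) ≈ 2.039 mcg/mL.
Difference ≈ 2.250 − 2.039 ≈ 0.211 mcg/mL.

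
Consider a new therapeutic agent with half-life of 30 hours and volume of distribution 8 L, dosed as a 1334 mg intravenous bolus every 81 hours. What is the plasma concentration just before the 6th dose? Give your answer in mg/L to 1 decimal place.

30.3 mg/L

f = (1/2)^(τ/t½) = (1/2)^(81/30) ≈ 0.1539.
C₀ = D/Vd = 1334/8 ≈ 166.750 mg/L.
Before the 6th dose, 5 doses have been given. Superposition: Cmin = C₀·(f + f² + … + f^5).
≈ 166.750 × (0.1539 + 0.0237 + 0.0036 + 0.0006 + 0.0001) ≈ 166.750 × 0.1819 ≈ 30.332 mg/L.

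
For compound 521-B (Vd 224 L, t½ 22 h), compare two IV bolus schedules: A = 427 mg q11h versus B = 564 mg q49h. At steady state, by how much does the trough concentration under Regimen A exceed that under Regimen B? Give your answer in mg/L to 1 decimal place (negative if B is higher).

Regimen A: f = (1/2)^(11/22) ≈ 0.7071; Cmin,ss = (427/224)·f/(1−f) ≈ 4.602 mg/L.
Regimen B: f = (1/2)^(49/22) ≈ 0.2136; Cmin,ss = (564/224)·f/(1−f) ≈ 0.684 mg/L.
Difference ≈ 4.602 − 0.684 ≈ 3.918 mg/L.

3.9 mg/L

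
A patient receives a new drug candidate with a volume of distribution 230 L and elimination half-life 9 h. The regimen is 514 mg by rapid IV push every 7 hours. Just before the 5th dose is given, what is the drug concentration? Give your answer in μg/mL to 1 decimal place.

f = (1/2)^(τ/t½) = (1/2)^(7/9) ≈ 0.5833.
C₀ = D/Vd = 514/230 ≈ 2.235 μg/mL.
Before the 5th dose, 4 doses have been given. Superposition: Cmin = C₀·(f + f² + … + f^4).
≈ 2.235 × (0.5833 + 0.3402 + 0.1985 + 0.1158) ≈ 2.235 × 1.2378 ≈ 2.766 μg/mL.

2.8 μg/mL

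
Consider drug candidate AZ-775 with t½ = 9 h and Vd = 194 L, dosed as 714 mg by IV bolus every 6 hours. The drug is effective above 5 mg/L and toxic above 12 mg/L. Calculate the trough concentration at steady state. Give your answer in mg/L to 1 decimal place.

6.3 mg/L

τ/t½ = 6/9 ≈ 0.66667, so fraction remaining f = (1/2)^(6/9) ≈ 0.6300.
Single-dose peak C₀ = D/Vd = 714/194 ≈ 3.680 mg/L.
Steady-state trough Cmin,ss = C₀·f/(1−f) ≈ 3.680 × 0.6300/0.3700 ≈ 6.266 mg/L.
Trough 6.3 mg/L vs MEC 5 mg/L: adequate.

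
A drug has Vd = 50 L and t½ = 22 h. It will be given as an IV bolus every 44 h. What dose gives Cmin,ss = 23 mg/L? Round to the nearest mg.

3450 mg

τ/t½ = 44/22 ≈ 2, so f = (1/2)^(44/22) ≈ 0.250000.
Cmin,ss = (D/Vd)·f/(1−f), so D = Cmin,ss·Vd·(1−f)/f.
D = 23 × 50 × (1−f)/f ≈ 23 × 50 × 3.00000 ≈ 3450.00 mg.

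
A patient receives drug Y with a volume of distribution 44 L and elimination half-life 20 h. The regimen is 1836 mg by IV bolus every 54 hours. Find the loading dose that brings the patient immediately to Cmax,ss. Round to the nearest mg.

2170 mg

f = (1/2)^(54/20) ≈ 0.153893; accumulation ratio R = 1/(1−f) ≈ 1.18188.
Loading dose to hit Cmax,ss on first dose: D_load = D_maint·R ≈ 1836 × 1.18188 ≈ 2169.93 mg.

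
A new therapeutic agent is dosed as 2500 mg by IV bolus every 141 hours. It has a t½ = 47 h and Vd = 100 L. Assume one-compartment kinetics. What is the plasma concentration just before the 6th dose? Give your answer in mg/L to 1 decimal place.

3.6 mg/L

f = (1/2)^(τ/t½) = (1/2)^(141/47) ≈ 0.1250.
C₀ = D/Vd = 2500/100 ≈ 25.000 mg/L.
Before the 6th dose, 5 doses have been given. Superposition: Cmin = C₀·(f + f² + … + f^5).
≈ 25.000 × (0.1250 + 0.0156 + 0.0020 + 0.0002 + 0.0000) ≈ 25.000 × 0.1428 ≈ 3.570 mg/L.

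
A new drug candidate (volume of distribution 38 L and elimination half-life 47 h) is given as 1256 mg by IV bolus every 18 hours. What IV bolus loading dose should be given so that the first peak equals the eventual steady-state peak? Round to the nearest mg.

5387 mg

f = (1/2)^(18/47) ≈ 0.766853; accumulation ratio R = 1/(1−f) ≈ 4.28914.
Loading dose to hit Cmax,ss on first dose: D_load = D_maint·R ≈ 1256 × 4.28914 ≈ 5387.16 mg.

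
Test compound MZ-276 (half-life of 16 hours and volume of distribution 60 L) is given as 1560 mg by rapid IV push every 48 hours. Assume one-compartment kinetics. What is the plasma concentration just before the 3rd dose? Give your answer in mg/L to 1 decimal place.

f = (1/2)^(τ/t½) = (1/2)^(48/16) ≈ 0.1250.
C₀ = D/Vd = 1560/60 ≈ 26.000 mg/L.
Before the 3rd dose, 2 doses have been given. Superposition: Cmin = C₀·(f + f²).
≈ 26.000 × (0.1250 + 0.0156) ≈ 26.000 × 0.1406 ≈ 3.656 mg/L.

3.7 mg/L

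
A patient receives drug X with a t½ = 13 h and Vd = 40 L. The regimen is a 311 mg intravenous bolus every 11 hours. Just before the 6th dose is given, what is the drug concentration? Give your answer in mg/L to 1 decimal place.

f = (1/2)^(τ/t½) = (1/2)^(11/13) ≈ 0.5563.
C₀ = D/Vd = 311/40 ≈ 7.775 mg/L.
Before the 6th dose, 5 doses have been given. Superposition: Cmin = C₀·(f + f² + … + f^5).
≈ 7.775 × (0.5563 + 0.3095 + 0.1722 + 0.0958 + 0.0533) ≈ 7.775 × 1.1871 ≈ 9.230 mg/L.

9.2 mg/L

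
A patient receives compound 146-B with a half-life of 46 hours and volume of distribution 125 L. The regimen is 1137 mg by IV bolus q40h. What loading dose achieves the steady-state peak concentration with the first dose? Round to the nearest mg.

f = (1/2)^(40/46) ≈ 0.547312; accumulation ratio R = 1/(1−f) ≈ 2.20903.
Loading dose to hit Cmax,ss on first dose: D_load = D_maint·R ≈ 1137 × 2.20903 ≈ 2511.67 mg.

2512 mg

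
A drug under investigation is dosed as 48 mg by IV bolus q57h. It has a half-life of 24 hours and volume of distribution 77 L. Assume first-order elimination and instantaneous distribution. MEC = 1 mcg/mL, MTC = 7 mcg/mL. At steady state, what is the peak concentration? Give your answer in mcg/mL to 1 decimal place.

0.8 mcg/mL

Over one 57-h interval, 57/24 ≈ 2.375 half-lives elapse, leaving f ≈ 0.1928 of each dose.
Accumulation ratio R = 1/(1 − f) ≈ 1/0.8072 ≈ 1.2389.
Single-dose peak C₀ = D/Vd = 48/77 ≈ 0.623 mcg/mL.
Cmax,ss = C₀/(1 − f) ≈ 0.623/0.8072 ≈ 0.772 mcg/mL.
Peak 0.8 mcg/mL vs MTC 7 mcg/mL: below toxic threshold.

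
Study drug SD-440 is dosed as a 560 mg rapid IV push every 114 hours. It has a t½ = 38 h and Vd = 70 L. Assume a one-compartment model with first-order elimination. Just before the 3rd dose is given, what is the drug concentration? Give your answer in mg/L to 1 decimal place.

1.1 mg/L

f = (1/2)^(τ/t½) = (1/2)^(114/38) ≈ 0.1250.
C₀ = D/Vd = 560/70 ≈ 8.000 mg/L.
Before the 3rd dose, 2 doses have been given. Superposition: Cmin = C₀·(f + f²).
≈ 8.000 × (0.1250 + 0.0156) ≈ 8.000 × 0.1406 ≈ 1.125 mg/L.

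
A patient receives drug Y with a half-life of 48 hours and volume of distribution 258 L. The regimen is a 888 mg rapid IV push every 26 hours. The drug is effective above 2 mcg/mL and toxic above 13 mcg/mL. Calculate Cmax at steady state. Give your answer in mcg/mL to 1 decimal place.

11.0 mcg/mL

k = ln2/t½ = ln2/48 ≈ 0.014441 h⁻¹; fraction remaining f = e^(−kτ) = e^(−0.014441×26) ≈ 0.6870.
At steady state, accumulation factor R = 1/(1 − e^(−kτ)) ≈ 3.1949.
Single-dose peak C₀ = D/Vd = 888/258 ≈ 3.442 mcg/mL.
Steady-state peak Cmax,ss = C₀·R ≈ 3.442 × 3.1949 ≈ 10.997 mcg/mL.
Peak 11.0 mcg/mL vs MTC 13 mcg/mL: below toxic threshold.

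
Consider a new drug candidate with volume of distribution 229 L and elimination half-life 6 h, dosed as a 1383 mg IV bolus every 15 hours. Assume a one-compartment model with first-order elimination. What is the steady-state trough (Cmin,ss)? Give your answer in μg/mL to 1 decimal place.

1.3 μg/mL

τ/t½ = 15/6 ≈ 2.5, so fraction remaining f = (1/2)^(15/6) ≈ 0.1768.
Each bolus raises the concentration by D/Vd = 1383/229 ≈ 6.039 μg/mL.
Steady-state trough Cmin,ss = C₀·f/(1−f) ≈ 6.039 × 0.1768/0.8232 ≈ 1.297 μg/mL.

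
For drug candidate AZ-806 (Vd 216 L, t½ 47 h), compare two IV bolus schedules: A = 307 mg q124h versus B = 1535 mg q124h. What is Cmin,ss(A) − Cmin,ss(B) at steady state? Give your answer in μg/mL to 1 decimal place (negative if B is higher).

-1.1 μg/mL

Regimen A: f = (1/2)^(124/47) ≈ 0.1606; Cmin,ss = (307/216)·f/(1−f) ≈ 0.272 μg/mL.
Regimen B: f = (1/2)^(124/47) ≈ 0.1606; Cmin,ss = (1535/216)·f/(1−f) ≈ 1.360 μg/mL.
Difference ≈ 0.272 − 1.360 ≈ -1.088 μg/mL.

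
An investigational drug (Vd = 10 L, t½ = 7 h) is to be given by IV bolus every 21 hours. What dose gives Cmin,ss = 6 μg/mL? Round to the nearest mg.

τ/t½ = 21/7 ≈ 3, so f = (1/2)^(21/7) ≈ 0.125000.
Cmin,ss = (D/Vd)·f/(1−f), so D = Cmin,ss·Vd·(1−f)/f.
D = 6 × 10 × (1−f)/f ≈ 6 × 10 × 7.00000 ≈ 420.00 mg.

420 mg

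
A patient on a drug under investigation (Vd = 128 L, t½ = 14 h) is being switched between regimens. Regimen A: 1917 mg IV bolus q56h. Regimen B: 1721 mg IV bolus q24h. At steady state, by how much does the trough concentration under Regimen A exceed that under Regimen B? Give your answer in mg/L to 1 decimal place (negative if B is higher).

Regimen A: f = (1/2)^(56/14) ≈ 0.0625; Cmin,ss = (1917/128)·f/(1−f) ≈ 0.998 mg/L.
Regimen B: f = (1/2)^(24/14) ≈ 0.3048; Cmin,ss = (1721/128)·f/(1−f) ≈ 5.895 mg/L.
Difference ≈ 0.998 − 5.895 ≈ -4.897 mg/L.

-4.9 mg/L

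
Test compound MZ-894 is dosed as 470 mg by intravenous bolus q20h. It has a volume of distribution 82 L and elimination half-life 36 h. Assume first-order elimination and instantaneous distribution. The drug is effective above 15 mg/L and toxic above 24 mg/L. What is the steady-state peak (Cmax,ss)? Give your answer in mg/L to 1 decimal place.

τ/t½ = 20/36 ≈ 0.55556, so fraction remaining f = (1/2)^(20/36) ≈ 0.6804.
Accumulation ratio R = 1/(1 − f) ≈ 1/0.3196 ≈ 3.1289.
Each bolus raises the concentration by D/Vd = 470/82 ≈ 5.732 mg/L.
Steady-state peak Cmax,ss = C₀·R ≈ 5.732 × 3.1289 ≈ 17.935 mg/L.
Peak 17.9 mg/L vs MTC 24 mg/L: below toxic threshold.

17.9 mg/L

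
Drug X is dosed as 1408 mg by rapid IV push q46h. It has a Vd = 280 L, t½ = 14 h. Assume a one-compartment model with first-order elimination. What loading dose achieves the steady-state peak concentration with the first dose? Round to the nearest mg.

1569 mg

f = (1/2)^(46/14) ≈ 0.102542; accumulation ratio R = 1/(1−f) ≈ 1.11426.
Loading dose to hit Cmax,ss on first dose: D_load = D_maint·R ≈ 1408 × 1.11426 ≈ 1568.88 mg.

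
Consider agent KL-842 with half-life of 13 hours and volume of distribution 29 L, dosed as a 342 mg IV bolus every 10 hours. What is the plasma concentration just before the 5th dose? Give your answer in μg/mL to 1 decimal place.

14.8 μg/mL

f = (1/2)^(τ/t½) = (1/2)^(10/13) ≈ 0.5867.
C₀ = D/Vd = 342/29 ≈ 11.793 μg/mL.
Before the 5th dose, 4 doses have been given. Superposition: Cmin = C₀·(f + f² + … + f^4).
≈ 11.793 × (0.5867 + 0.3442 + 0.2020 + 0.1185) ≈ 11.793 × 1.2514 ≈ 14.758 μg/mL.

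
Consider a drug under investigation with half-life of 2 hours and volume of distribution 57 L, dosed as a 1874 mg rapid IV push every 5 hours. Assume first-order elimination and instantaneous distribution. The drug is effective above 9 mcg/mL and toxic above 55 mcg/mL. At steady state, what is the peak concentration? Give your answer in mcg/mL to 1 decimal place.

τ/t½ = 5/2 ≈ 2.5, so fraction remaining f = (1/2)^(5/2) ≈ 0.1768.
Accumulation ratio R = 1/(1 − f) ≈ 1/0.8232 ≈ 1.2148.
Each bolus raises the concentration by D/Vd = 1874/57 ≈ 32.877 mcg/mL.
Cmax,ss = C₀/(1 − f) ≈ 32.877/0.8232 ≈ 39.938 mcg/mL.
Peak 39.9 mcg/mL vs MTC 55 mcg/mL: below toxic threshold.

39.9 mcg/mL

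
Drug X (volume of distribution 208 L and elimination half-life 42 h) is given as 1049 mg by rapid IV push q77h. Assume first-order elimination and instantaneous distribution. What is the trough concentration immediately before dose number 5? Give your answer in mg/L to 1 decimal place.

f = (1/2)^(τ/t½) = (1/2)^(77/42) ≈ 0.2806.
C₀ = D/Vd = 1049/208 ≈ 5.043 mg/L.
Before the 5th dose, 4 doses have been given. Superposition: Cmin = C₀·(f + f² + … + f^4).
≈ 5.043 × (0.2806 + 0.0787 + 0.0221 + 0.0062) ≈ 5.043 × 0.3876 ≈ 1.955 mg/L.

2.0 mg/L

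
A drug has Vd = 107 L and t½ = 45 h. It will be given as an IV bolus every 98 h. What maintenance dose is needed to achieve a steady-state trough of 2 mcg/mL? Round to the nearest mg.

τ/t½ = 98/45 ≈ 2.1778, so f = (1/2)^(98/45) ≈ 0.221016.
Cmin,ss = (D/Vd)·f/(1−f), so D = Cmin,ss·Vd·(1−f)/f.
D = 2 × 107 × (1−f)/f ≈ 2 × 107 × 3.52456 ≈ 754.26 mg.

754 mg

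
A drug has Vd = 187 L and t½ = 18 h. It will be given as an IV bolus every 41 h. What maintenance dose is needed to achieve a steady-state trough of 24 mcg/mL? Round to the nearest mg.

17276 mg

τ/t½ = 41/18 ≈ 2.2778, so f = (1/2)^(41/18) ≈ 0.206215.
Cmin,ss = (D/Vd)·f/(1−f), so D = Cmin,ss·Vd·(1−f)/f.
D = 24 × 187 × (1−f)/f ≈ 24 × 187 × 3.84931 ≈ 17275.70 mg.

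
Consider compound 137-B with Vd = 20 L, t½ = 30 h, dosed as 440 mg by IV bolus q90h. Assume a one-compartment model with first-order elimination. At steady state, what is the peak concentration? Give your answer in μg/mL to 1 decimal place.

The dosing interval is 3 half-lives, so f = 2^(−3) = 0.125.
At steady state, R = 1/(1 − 0.125) = 8/7.
Single-dose peak C₀ = D/Vd = 440/20 = 22 μg/mL.
Steady-state peak Cmax,ss = C₀·R = 22 × 8/7 ≈ 25.143 μg/mL.

25.1 μg/mL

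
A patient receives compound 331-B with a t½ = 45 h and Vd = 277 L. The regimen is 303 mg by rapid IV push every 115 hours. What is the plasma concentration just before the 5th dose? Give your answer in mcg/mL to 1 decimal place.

0.2 mcg/mL

f = (1/2)^(τ/t½) = (1/2)^(115/45) ≈ 0.1701.
C₀ = D/Vd = 303/277 ≈ 1.094 mcg/mL.
Before the 5th dose, 4 doses have been given. Superposition: Cmin = C₀·(f + f² + … + f^4).
≈ 1.094 × (0.1701 + 0.0289 + 0.0049 + 0.0008) ≈ 1.094 × 0.2047 ≈ 0.224 mcg/mL.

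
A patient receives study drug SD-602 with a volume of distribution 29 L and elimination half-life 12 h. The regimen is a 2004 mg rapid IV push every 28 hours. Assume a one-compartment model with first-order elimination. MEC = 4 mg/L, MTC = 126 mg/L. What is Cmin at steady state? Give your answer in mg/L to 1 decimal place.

17.1 mg/L

k = ln2/t½ = ln2/12 ≈ 0.057762 h⁻¹; fraction remaining f = e^(−kτ) = e^(−0.057762×28) ≈ 0.1984.
At steady state, accumulation factor R = 1/(1 − e^(−kτ)) ≈ 1.2475.
Single-dose peak C₀ = D/Vd = 2004/29 ≈ 69.103 mg/L.
Steady-state peak Cmax,ss = C₀·R ≈ 69.103 × 1.2475 ≈ 86.206 mg/L.
Steady-state trough Cmin,ss = Cmax,ss·f ≈ 86.206 × 0.1984 ≈ 17.103 mg/L.
Trough 17.1 mg/L vs MEC 4 mg/L: adequate.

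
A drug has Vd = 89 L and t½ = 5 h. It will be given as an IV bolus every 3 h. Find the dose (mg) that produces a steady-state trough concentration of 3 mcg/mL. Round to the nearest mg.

138 mg

τ/t½ = 3/5 ≈ 0.6, so f = (1/2)^(3/5) ≈ 0.659754.
Cmin,ss = (D/Vd)·f/(1−f), so D = Cmin,ss·Vd·(1−f)/f.
D = 3 × 89 × (1−f)/f ≈ 3 × 89 × 0.51572 ≈ 137.70 mg.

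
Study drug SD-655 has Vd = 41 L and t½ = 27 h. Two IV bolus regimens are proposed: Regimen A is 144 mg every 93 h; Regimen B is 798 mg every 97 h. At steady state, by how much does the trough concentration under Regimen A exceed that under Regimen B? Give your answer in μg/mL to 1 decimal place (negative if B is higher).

Regimen A: f = (1/2)^(93/27) ≈ 0.0919; Cmin,ss = (144/41)·f/(1−f) ≈ 0.355 μg/mL.
Regimen B: f = (1/2)^(97/27) ≈ 0.0829; Cmin,ss = (798/41)·f/(1−f) ≈ 1.759 μg/mL.
Difference ≈ 0.355 − 1.759 ≈ -1.404 μg/mL.

-1.4 μg/mL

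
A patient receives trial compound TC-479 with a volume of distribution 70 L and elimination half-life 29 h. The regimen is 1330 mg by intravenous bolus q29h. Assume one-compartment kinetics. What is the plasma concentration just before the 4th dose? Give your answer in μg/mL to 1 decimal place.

16.6 μg/mL

f = (1/2)^(τ/t½) = (1/2)^(29/29) ≈ 0.5000.
C₀ = D/Vd = 1330/70 ≈ 19.000 μg/mL.
Before the 4th dose, 3 doses have been given. Superposition: Cmin = C₀·(f + f² + … + f^3).
≈ 19.000 × (0.5000 + 0.2500 + 0.1250) ≈ 19.000 × 0.8750 ≈ 16.625 μg/mL.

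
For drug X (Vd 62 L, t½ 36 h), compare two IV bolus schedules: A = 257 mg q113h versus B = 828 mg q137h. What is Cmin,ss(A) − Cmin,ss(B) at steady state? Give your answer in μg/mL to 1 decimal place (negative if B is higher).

-0.5 μg/mL

Regimen A: f = (1/2)^(113/36) ≈ 0.1135; Cmin,ss = (257/62)·f/(1−f) ≈ 0.531 μg/mL.
Regimen B: f = (1/2)^(137/36) ≈ 0.0715; Cmin,ss = (828/62)·f/(1−f) ≈ 1.028 μg/mL.
Difference ≈ 0.531 − 1.028 ≈ -0.497 μg/mL.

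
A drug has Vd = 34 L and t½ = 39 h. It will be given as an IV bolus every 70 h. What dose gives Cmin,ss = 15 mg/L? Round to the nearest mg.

τ/t½ = 70/39 ≈ 1.7949, so f = (1/2)^(70/39) ≈ 0.288197.
Cmin,ss = (D/Vd)·f/(1−f), so D = Cmin,ss·Vd·(1−f)/f.
D = 15 × 34 × (1−f)/f ≈ 15 × 34 × 2.46985 ≈ 1259.62 mg.

1260 mg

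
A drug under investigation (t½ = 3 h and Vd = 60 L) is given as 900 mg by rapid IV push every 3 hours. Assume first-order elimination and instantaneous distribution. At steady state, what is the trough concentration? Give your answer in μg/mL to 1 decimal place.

The dosing interval is 1 half-life, so f = 2^(−1) = 0.5.
Accumulation ratio R = 1/(1 − f) = 1/0.5 = 2/1.
Single-dose peak C₀ = D/Vd = 900/60 = 15 μg/mL.
Steady-state peak Cmax,ss = C₀·R = 15 × 2/1 ≈ 30.000 μg/mL.
Steady-state trough Cmin,ss = Cmax,ss·f ≈ 30.000 × 0.5 ≈ 15.000 μg/mL.

15.0 μg/mL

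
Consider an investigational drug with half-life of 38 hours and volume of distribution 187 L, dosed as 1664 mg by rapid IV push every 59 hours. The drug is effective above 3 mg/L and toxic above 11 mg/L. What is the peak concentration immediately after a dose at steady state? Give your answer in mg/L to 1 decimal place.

k = ln2/t½ = ln2/38 ≈ 0.018241 h⁻¹; fraction remaining f = e^(−kτ) = e^(−0.018241×59) ≈ 0.3409.
At steady state, accumulation factor R = 1/(1 − e^(−kτ)) ≈ 1.5172.
Each bolus raises the concentration by D/Vd = 1664/187 ≈ 8.898 mg/L.
Steady-state peak Cmax,ss = C₀·R ≈ 8.898 × 1.5172 ≈ 13.500 mg/L.
Peak 13.5 mg/L vs MTC 11 mg/L: exceeds toxic threshold.

13.5 mg/L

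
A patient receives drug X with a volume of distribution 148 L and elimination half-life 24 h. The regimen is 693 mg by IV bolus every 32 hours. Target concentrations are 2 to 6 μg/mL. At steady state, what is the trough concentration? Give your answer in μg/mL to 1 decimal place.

τ/t½ = 32/24 ≈ 1.3333, so fraction remaining f = (1/2)^(32/24) ≈ 0.3969.
At steady state, accumulation factor R = 1/(1 − e^(−kτ)) ≈ 1.6581.
Single-dose peak C₀ = D/Vd = 693/148 ≈ 4.682 μg/mL.
Cmax,ss = C₀/(1 − f) ≈ 4.682/0.6031 ≈ 7.763 μg/mL.
One interval later, Cmin,ss = Cmax,ss·e^(−kτ) ≈ 7.763 × 0.3969 ≈ 3.081 μg/mL.
Trough 3.1 μg/mL vs MEC 2 μg/mL: adequate.

3.1 μg/mL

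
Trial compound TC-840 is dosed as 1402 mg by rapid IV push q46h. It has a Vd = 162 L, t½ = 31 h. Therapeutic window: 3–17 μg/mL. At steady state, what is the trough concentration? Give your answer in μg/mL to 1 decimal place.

4.8 μg/mL

Over one 46-h interval, 46/31 ≈ 1.4839 half-lives elapse, leaving f ≈ 0.3575 of each dose.
At steady state, accumulation factor R = 1/(1 − e^(−kτ)) ≈ 1.5564.
Single-dose peak C₀ = D/Vd = 1402/162 ≈ 8.654 μg/mL.
Steady-state peak Cmax,ss = C₀·R ≈ 8.654 × 1.5564 ≈ 13.469 μg/mL.
Steady-state trough Cmin,ss = Cmax,ss·f ≈ 13.469 × 0.3575 ≈ 4.815 μg/mL.
Trough 4.8 μg/mL vs MEC 3 μg/mL: adequate.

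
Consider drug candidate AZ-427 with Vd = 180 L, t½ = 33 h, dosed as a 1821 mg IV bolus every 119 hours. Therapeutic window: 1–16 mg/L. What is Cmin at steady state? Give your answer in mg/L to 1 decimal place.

0.9 mg/L

k = ln2/t½ = ln2/33 ≈ 0.021004 h⁻¹; fraction remaining f = e^(−kτ) = e^(−0.021004×119) ≈ 0.0821.
At steady state, accumulation factor R = 1/(1 − e^(−kτ)) ≈ 1.0894.
Single-dose peak C₀ = D/Vd = 1821/180 ≈ 10.117 mg/L.
Cmax,ss = C₀/(1 − f) ≈ 10.117/0.9179 ≈ 11.022 mg/L.
One interval later, Cmin,ss = Cmax,ss·e^(−kτ) ≈ 11.022 × 0.0821 ≈ 0.905 mg/L.
Trough 0.9 mg/L vs MEC 1 mg/L: subtherapeutic.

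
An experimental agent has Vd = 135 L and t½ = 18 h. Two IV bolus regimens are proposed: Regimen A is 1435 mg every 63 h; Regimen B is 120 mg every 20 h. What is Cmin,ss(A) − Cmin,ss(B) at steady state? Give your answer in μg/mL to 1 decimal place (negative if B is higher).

Regimen A: f = (1/2)^(63/18) ≈ 0.0884; Cmin,ss = (1435/135)·f/(1−f) ≈ 1.031 μg/mL.
Regimen B: f = (1/2)^(20/18) ≈ 0.4629; Cmin,ss = (120/135)·f/(1−f) ≈ 0.766 μg/mL.
Difference ≈ 1.031 − 0.766 ≈ 0.265 μg/mL.

0.3 μg/mL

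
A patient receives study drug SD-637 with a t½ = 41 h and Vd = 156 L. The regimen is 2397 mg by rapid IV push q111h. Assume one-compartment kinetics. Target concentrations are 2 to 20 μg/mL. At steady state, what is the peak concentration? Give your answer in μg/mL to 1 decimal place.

18.1 μg/mL

Over one 111-h interval, 111/41 ≈ 2.7073 half-lives elapse, leaving f ≈ 0.1531 of each dose.
Accumulation ratio R = 1/(1 − f) ≈ 1/0.8469 ≈ 1.1808.
Each bolus raises the concentration by D/Vd = 2397/156 ≈ 15.365 μg/mL.
Steady-state peak Cmax,ss = C₀·R ≈ 15.365 × 1.1808 ≈ 18.143 μg/mL.
Peak 18.1 μg/mL vs MTC 20 μg/mL: below toxic threshold.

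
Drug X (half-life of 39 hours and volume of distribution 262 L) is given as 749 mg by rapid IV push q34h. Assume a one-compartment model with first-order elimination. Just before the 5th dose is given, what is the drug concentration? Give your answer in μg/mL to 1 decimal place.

f = (1/2)^(τ/t½) = (1/2)^(34/39) ≈ 0.5465.
C₀ = D/Vd = 749/262 ≈ 2.859 μg/mL.
Before the 5th dose, 4 doses have been given. Superposition: Cmin = C₀·(f + f² + … + f^4).
≈ 2.859 × (0.5465 + 0.2987 + 0.1632 + 0.0892) ≈ 2.859 × 1.0976 ≈ 3.138 μg/mL.

3.1 μg/mL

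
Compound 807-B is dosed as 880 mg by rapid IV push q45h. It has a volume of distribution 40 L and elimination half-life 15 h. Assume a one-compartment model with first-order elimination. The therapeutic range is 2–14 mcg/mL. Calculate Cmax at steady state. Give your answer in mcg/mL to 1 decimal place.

τ = 45 h = 3 half-lives, so f = (1/2)^3 = 0.125.
At steady state, R = 1/(1 − 0.125) = 8/7.
Single-dose peak C₀ = D/Vd = 880/40 = 22 mcg/mL.
Steady-state peak Cmax,ss = C₀·R = 22 × 8/7 ≈ 25.143 mcg/mL.
Peak 25.1 mcg/mL vs MTC 14 mcg/mL: exceeds toxic threshold.

25.1 mcg/mL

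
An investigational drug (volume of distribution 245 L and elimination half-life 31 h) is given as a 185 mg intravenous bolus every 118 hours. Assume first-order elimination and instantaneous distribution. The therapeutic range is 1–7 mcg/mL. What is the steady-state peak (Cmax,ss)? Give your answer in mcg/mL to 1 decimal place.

Over one 118-h interval, 118/31 ≈ 3.8065 half-lives elapse, leaving f ≈ 0.0715 of each dose.
Accumulation ratio R = 1/(1 − f) ≈ 1/0.9285 ≈ 1.0770.
Each bolus raises the concentration by D/Vd = 185/245 ≈ 0.755 mcg/mL.
Steady-state peak Cmax,ss = C₀·R ≈ 0.755 × 1.0770 ≈ 0.813 mcg/mL.
Peak 0.8 mcg/mL vs MTC 7 mcg/mL: below toxic threshold.

0.8 mcg/mL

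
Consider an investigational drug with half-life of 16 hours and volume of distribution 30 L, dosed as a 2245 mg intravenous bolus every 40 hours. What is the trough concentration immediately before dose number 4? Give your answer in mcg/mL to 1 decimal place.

16.0 mcg/mL

f = (1/2)^(τ/t½) = (1/2)^(40/16) ≈ 0.1768.
C₀ = D/Vd = 2245/30 ≈ 74.833 mcg/mL.
Before the 4th dose, 3 doses have been given. Superposition: Cmin = C₀·(f + f² + … + f^3).
≈ 74.833 × (0.1768 + 0.0313 + 0.0055) ≈ 74.833 × 0.2136 ≈ 15.984 mcg/mL.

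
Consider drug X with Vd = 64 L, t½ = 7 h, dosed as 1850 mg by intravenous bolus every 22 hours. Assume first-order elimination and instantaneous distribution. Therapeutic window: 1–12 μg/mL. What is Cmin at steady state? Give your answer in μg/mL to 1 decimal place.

3.7 μg/mL

Over one 22-h interval, 22/7 ≈ 3.1429 half-lives elapse, leaving f ≈ 0.1132 of each dose.
Single-dose peak C₀ = D/Vd = 1850/64 ≈ 28.906 μg/mL.
Steady-state trough Cmin,ss = C₀·f/(1−f) ≈ 28.906 × 0.1132/0.8868 ≈ 3.690 μg/mL.
Trough 3.7 μg/mL vs MEC 1 μg/mL: adequate.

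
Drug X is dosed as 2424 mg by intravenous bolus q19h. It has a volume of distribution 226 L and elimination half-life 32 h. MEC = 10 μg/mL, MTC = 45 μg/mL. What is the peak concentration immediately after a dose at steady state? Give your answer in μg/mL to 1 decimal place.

31.8 μg/mL

k = ln2/t½ = ln2/32 ≈ 0.021661 h⁻¹; fraction remaining f = e^(−kτ) = e^(−0.021661×19) ≈ 0.6626.
At steady state, accumulation factor R = 1/(1 − e^(−kτ)) ≈ 2.9638.
Each bolus raises the concentration by D/Vd = 2424/226 ≈ 10.726 μg/mL.
Cmax,ss = C₀/(1 − f) ≈ 10.726/0.3374 ≈ 31.790 μg/mL.
Peak 31.8 μg/mL vs MTC 45 μg/mL: below toxic threshold.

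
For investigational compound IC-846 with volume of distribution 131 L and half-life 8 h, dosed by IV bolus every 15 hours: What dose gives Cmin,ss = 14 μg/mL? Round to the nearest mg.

τ/t½ = 15/8 ≈ 1.875, so f = (1/2)^(15/8) ≈ 0.272627.
Cmin,ss = (D/Vd)·f/(1−f), so D = Cmin,ss·Vd·(1−f)/f.
D = 14 × 131 × (1−f)/f ≈ 14 × 131 × 2.66802 ≈ 4893.15 mg.

4893 mg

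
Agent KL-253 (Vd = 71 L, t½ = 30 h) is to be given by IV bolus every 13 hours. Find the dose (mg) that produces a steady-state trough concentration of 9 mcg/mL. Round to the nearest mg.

τ/t½ = 13/30 ≈ 0.43333, so f = (1/2)^(13/30) ≈ 0.740549.
Cmin,ss = (D/Vd)·f/(1−f), so D = Cmin,ss·Vd·(1−f)/f.
D = 9 × 71 × (1−f)/f ≈ 9 × 71 × 0.35035 ≈ 223.87 mg.

224 mg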